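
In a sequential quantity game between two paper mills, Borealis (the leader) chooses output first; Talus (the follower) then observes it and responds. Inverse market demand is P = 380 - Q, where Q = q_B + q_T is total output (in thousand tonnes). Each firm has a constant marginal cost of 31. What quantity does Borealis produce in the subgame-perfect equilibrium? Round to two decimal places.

Solve by backward induction. Given q_B, the follower Talus maximises π_T = (380 - q_B - q_T)q_T - 31q_T.
∂π_T/∂q_T = 349 - q_B - 2q_T = 0 gives the reaction function q_T = (349 - q_B)/2.
The leader anticipates this reaction. Substituting into P = 380 - Q gives P = 411/2 - (1/2)q_B, so π_B = (411/2 - (1/2)q_B)q_B - 31q_B.
Leader FOC: 349/2 - q_B = 0, so q_B = 349/2.
Then q_T = (349 - 349/2)/2 = 349/4.

174.50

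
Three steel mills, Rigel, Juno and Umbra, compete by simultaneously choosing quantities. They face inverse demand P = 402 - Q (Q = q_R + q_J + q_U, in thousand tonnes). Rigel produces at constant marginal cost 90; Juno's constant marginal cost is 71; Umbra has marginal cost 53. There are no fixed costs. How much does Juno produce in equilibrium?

83

Rigel's profit: π_R = (402 - Q)q_R - (90q_R). Setting ∂π_R/∂q_R = 0: 312 - 2q_R - (q_J + q_U) = 0.
Juno's first-order condition: 331 - 2q_J - (q_R + q_U) = 0.
Umbra's profit: π_U = (402 - Q)q_U - (53q_U). Setting ∂π_U/∂q_U = 0: 349 - 2q_U - (q_R + q_J) = 0.
Adding the 3 conditions: 992 − 2Q − 2Q = 0, i.e. Q = 248.
Back-substituting: q_R = (312 − 248) = 64, q_J = (331 − 248) = 83, q_U = (349 − 248) = 101.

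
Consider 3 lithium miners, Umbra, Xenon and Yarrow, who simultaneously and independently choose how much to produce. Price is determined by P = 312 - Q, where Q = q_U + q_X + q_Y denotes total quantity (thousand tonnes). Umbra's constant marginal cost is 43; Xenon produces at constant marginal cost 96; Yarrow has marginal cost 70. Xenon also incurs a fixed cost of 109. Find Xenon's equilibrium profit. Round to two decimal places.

Umbra's profit: π_U = (312 - Q)q_U - (43q_U). Setting ∂π_U/∂q_U = 0: 269 - 2q_U - (q_X + q_Y) = 0.
Xenon's profit: π_X = (312 - Q)q_X - (96q_X). Setting ∂π_X/∂q_X = 0: 216 - 2q_X - (q_U + q_Y) = 0.
Yarrow's first-order condition: 242 - 2q_Y - (q_U + q_X) = 0.
Adding the 3 first-order conditions: 727 − 4Q = 0, so Q = 727/4.
Back-substituting: q_U = (269 − 727/4) = 349/4, q_X = (216 − 727/4) = 137/4, q_Y = (242 − 727/4) = 241/4.
Price P = 312 - 727/4 = 521/4.
Xenon's profit: (521/4 - 96)·(137/4) - 109 = 1064.0625.

1064.06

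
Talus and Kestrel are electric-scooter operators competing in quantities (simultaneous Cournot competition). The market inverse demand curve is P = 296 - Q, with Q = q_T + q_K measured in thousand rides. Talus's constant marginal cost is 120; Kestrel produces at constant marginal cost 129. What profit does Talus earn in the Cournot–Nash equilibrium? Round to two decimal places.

Talus's profit: π_T = (296 - Q)q_T - (120q_T). Setting ∂π_T/∂q_T = 0: 176 - 2q_T - (q_K) = 0.
Kestrel's first-order condition: 167 - 2q_K - (q_T) = 0.
Best responses: q_T = (176 - q_K)/2, q_K = (167 - q_T)/2.
Solving the pair: q_T = 185/3, q_K = 158/3.
Price P = 296 - 343/3 = 545/3.
Talus's profit: (545/3 - 120)·(185/3) = 3802.7778.

3802.78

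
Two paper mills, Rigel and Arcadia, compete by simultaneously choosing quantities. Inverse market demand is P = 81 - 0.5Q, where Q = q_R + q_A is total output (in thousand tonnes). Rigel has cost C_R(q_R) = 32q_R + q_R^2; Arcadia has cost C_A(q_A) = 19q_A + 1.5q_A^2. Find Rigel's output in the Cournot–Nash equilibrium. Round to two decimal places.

Rigel's profit: π_R = (81 - 0.5Q)q_R - (32q_R + q_R²). Setting ∂π_R/∂q_R = 0: 49 - 3q_R - (1/2)(q_A) = 0.
Arcadia's profit: π_A = (81 - 0.5Q)q_A - (19q_A + (3/2)q_A²). Setting ∂π_A/∂q_A = 0: 62 - 4q_A - (1/2)(q_R) = 0.
Rearranging gives the reaction functions q_R = (49 - (1/2)q_A)/3 and q_A = (62 - (1/2)q_R)/4.
Substituting one into the other gives q_R = 660/47 and q_A = 646/47.

14.04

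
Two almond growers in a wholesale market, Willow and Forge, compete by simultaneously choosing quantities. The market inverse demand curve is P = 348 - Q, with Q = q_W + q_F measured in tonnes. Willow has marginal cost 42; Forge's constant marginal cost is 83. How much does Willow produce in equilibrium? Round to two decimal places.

Willow's profit: π_W = (348 - Q)q_W - (42q_W). Setting ∂π_W/∂q_W = 0: 306 - 2q_W - (q_F) = 0.
Forge's profit: π_F = (348 - Q)q_F - (83q_F). Setting ∂π_F/∂q_F = 0: 265 - 2q_F - (q_W) = 0.
So q_W = (306 - q_F)/2 and q_F = (265 - q_W)/2.
Solving the pair: q_W = 347/3, q_F = 224/3.

115.67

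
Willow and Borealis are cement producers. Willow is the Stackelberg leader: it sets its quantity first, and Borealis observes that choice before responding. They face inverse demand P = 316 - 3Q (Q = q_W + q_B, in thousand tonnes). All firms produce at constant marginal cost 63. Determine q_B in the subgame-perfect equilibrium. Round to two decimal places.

21.08

The follower Borealis best-responds to any q_W: π_B = (316 - 3Q)q_B - 63q_B.
Setting the follower's marginal profit to zero, 253 - 3q_W - 6q_B = 0, i.e. q_B = (253 - 3q_W)/6.
Willow substitutes q_B(q_W) into its own profit: π_W = q_W(316 - 3q_W - (253 - 3q_W)/2) - 63q_W = (379/2 - (3/2)q_W)q_W - 63q_W.
Leader FOC: 253/2 - 3q_W = 0, so q_W = 253/6.
Then q_B = (253 - 3·(253/6))/6 = 253/12.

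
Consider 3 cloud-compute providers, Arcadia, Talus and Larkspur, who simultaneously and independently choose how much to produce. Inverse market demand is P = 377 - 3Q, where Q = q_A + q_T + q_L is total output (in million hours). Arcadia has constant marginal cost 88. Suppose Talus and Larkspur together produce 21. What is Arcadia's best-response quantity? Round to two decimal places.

With rivals' combined output fixed at 21, Arcadia's profit is π_A = (377 - 3·21 - 3q_A)q_A - (88q_A) = (314 - 3q_A)q_A - (88q_A).
∂π_A/∂q_A = 226 - 6q_A = 0, so q_A = 113/3.

37.67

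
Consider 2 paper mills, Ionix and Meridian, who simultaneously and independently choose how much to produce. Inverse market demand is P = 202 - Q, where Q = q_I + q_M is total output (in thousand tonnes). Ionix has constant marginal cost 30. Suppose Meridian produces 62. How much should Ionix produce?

With the rival's output fixed at 62, Ionix's profit is π_I = (202 - 62 - q_I)q_I - (30q_I) = (140 - q_I)q_I - (30q_I).
∂π_I/∂q_I = 110 - 2q_I = 0, so q_I = 55.

55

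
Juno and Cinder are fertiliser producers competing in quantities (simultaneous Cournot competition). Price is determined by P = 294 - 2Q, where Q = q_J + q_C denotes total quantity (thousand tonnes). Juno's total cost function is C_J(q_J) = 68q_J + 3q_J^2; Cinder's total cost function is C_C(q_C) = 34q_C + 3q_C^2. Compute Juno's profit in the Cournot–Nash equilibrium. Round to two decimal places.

1642.58

Juno's profit: π_J = (294 - 2Q)q_J - (68q_J + 3q_J²). Setting ∂π_J/∂q_J = 0: 226 - 10q_J - 2(q_C) = 0.
Cinder's profit: π_C = (294 - 2Q)q_C - (34q_C + 3q_C²). Setting ∂π_C/∂q_C = 0: 260 - 10q_C - 2(q_J) = 0.
Best responses: q_J = (226 - 2q_C)/10, q_C = (260 - 2q_J)/10.
Substituting one into the other gives q_J = 145/8 and q_C = 179/8.
Price P = 294 - 2·(81/2) = 213.
Juno's profit: 213·(145/8) - 68·(145/8) - 3(145/8)² = 1642.5781.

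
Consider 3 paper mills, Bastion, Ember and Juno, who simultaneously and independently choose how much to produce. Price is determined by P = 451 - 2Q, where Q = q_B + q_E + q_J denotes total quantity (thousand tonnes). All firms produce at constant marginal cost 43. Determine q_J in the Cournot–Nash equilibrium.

A representative firm's profit is π_i = q_i(451 - 2Q) - 43q_i.
First-order condition (treating rivals' output as given): 408 - 4q_i - 2·Σ_{j≠i} q_j = 0.
By symmetry each firm produces the same amount; substituting Σ_{j≠i} q_j = 2q_i yields q_i = 408/8 = 51.

51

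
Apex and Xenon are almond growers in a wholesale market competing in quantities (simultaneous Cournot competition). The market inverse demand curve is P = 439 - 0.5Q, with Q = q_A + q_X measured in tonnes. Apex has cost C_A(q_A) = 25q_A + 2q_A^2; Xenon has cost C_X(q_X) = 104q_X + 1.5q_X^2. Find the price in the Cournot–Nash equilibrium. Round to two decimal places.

Apex's profit: π_A = (439 - 0.5Q)q_A - (25q_A + 2q_A²). Setting ∂π_A/∂q_A = 0: 414 - 5q_A - (1/2)(q_X) = 0.
Xenon's first-order condition: 335 - 4q_X - (1/2)(q_A) = 0.
Best responses: q_A = (414 - (1/2)q_X)/5, q_X = (335 - (1/2)q_A)/4.
Substituting one into the other gives q_A = 75.3671 and q_X = 74.3291.
Total output Q = 149.6962, so price P = 439 - (1/2)·149.6962 = 364.1519.

364.15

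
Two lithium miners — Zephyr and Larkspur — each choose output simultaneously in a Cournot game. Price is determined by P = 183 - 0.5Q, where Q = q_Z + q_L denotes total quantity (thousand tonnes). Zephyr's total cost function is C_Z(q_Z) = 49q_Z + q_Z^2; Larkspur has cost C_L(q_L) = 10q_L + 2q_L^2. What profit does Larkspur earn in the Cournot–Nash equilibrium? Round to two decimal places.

Zephyr's profit: π_Z = (183 - 0.5Q)q_Z - (49q_Z + q_Z²). Setting ∂π_Z/∂q_Z = 0: 134 - 3q_Z - (1/2)(q_L) = 0.
Larkspur's first-order condition: 173 - 5q_L - (1/2)(q_Z) = 0.
So q_Z = (134 - (1/2)q_L)/3 and q_L = (173 - (1/2)q_Z)/5.
Solving the pair: q_Z = 39.5593, q_L = 1808/59.
Price P = 183 - (1/2)·70.2034 = 147.8983.
Larkspur's profit: 147.8983·(1808/59) - 10·(1808/59) - 2(1808/59)² = 2347.6472.

2347.65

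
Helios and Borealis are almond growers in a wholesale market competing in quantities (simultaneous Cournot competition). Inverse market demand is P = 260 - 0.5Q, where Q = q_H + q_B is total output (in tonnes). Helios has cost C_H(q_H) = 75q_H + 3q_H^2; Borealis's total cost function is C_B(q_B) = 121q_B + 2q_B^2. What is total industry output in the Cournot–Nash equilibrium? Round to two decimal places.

49.96

Helios's profit: π_H = (260 - 0.5Q)q_H - (75q_H + 3q_H²). Setting ∂π_H/∂q_H = 0: 185 - 7q_H - (1/2)(q_B) = 0.
Borealis's first-order condition: 139 - 5q_B - (1/2)(q_H) = 0.
So q_H = (185 - (1/2)q_B)/7 and q_B = (139 - (1/2)q_H)/5.
Solving the pair: q_H = 24.6187, q_B = 25.3381.
Total output Q = 24.6187 + 25.3381 = 49.9568.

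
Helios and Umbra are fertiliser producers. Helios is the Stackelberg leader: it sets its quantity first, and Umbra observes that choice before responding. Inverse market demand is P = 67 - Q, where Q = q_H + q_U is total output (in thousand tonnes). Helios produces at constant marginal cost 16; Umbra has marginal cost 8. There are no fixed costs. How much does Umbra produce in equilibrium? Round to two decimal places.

18.75

The follower Umbra best-responds to any q_H: π_U = (67 - Q)q_U - 8q_U.
Setting the follower's marginal profit to zero, 59 - q_H - 2q_U = 0, i.e. q_U = (59 - q_H)/2.
Helios substitutes q_U(q_H) into its own profit: π_H = q_H(67 - q_H - (59 - q_H)/2) - 16q_H = (75/2 - (1/2)q_H)q_H - 16q_H.
Maximising: ∂π_H/∂q_H = 43/2 - q_H = 0, giving q_H = 43/2.
Then q_U = (59 - 43/2)/2 = 75/4.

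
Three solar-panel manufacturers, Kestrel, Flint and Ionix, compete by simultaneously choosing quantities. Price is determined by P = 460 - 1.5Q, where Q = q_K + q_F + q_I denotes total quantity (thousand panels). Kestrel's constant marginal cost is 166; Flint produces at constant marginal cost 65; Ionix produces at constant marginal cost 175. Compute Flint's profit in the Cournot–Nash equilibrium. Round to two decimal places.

15301.50

Kestrel's profit: π_K = (460 - 1.5Q)q_K - (166q_K). Setting ∂π_K/∂q_K = 0: 294 - 3q_K - (3/2)(q_F + q_I) = 0.
Flint's first-order condition: 395 - 3q_F - (3/2)(q_K + q_I) = 0.
Ionix's first-order condition: 285 - 3q_I - (3/2)(q_K + q_F) = 0.
Adding the 3 conditions: 974 − 3Q − 3Q = 0, i.e. Q = 487/3.
Back-substituting: q_K = (294 − 487/2)/(3/2) = 101/3, q_F = (395 − 487/2)/(3/2) = 101, q_I = (285 − 487/2)/(3/2) = 83/3.
Price P = 460 - (3/2)·(487/3) = 433/2.
Flint's profit: (433/2 - 65)·101 = 15301.5000.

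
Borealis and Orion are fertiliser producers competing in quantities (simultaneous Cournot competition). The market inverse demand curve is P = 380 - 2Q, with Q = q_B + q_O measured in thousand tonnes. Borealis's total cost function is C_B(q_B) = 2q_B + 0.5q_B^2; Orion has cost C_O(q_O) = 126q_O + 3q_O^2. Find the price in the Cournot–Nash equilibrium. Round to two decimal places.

Borealis's profit: π_B = (380 - 2Q)q_B - (2q_B + (1/2)q_B²). Setting ∂π_B/∂q_B = 0: 378 - 5q_B - 2(q_O) = 0.
Orion's first-order condition: 254 - 10q_O - 2(q_B) = 0.
Best responses: q_B = (378 - 2q_O)/5, q_O = (254 - 2q_B)/10.
Solving the pair: q_B = 1636/23, q_O = 257/23.
Total output Q = 1893/23, so price P = 380 - 2·(1893/23) = 215.3913.

215.39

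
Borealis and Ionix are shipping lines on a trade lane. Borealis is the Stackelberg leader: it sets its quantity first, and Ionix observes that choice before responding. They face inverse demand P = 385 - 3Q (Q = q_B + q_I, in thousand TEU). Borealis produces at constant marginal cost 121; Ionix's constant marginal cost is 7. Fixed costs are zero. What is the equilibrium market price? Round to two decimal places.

158.50

The follower Ionix best-responds to any q_B: π_I = (385 - 3Q)q_I - 7q_I.
Follower FOC: 378 - 3q_B - 6q_I = 0, so q_I(q_B) = (378 - 3q_B)/6.
The leader anticipates this reaction. Substituting into P = 385 - 3Q gives P = 196 - (3/2)q_B, so π_B = (196 - (3/2)q_B)q_B - 121q_B.
The leader's first-order condition 75 - 3q_B = 0 yields q_B = 25.
Then q_I = (378 - 3·25)/6 = 101/2.
Total output Q = 151/2, so price P = 385 - 3·(151/2) = 317/2.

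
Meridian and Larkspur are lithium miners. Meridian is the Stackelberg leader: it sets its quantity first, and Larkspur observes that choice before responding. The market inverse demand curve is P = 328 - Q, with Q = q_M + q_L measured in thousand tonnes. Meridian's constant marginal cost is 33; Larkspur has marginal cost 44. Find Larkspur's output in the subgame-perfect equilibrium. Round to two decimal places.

The follower Larkspur best-responds to any q_M: π_L = (328 - Q)q_L - 44q_L.
Setting the follower's marginal profit to zero, 284 - q_M - 2q_L = 0, i.e. q_L = (284 - q_M)/2.
The leader anticipates this reaction. Substituting into P = 328 - Q gives P = 186 - (1/2)q_M, so π_M = (186 - (1/2)q_M)q_M - 33q_M.
Maximising: ∂π_M/∂q_M = 153 - q_M = 0, giving q_M = 153.
Then q_L = (284 - 153)/2 = 131/2.

65.50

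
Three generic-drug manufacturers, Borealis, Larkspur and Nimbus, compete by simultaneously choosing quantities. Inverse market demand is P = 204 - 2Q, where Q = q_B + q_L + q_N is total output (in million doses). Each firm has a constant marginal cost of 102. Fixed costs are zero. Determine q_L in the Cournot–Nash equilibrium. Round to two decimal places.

A representative firm's profit is π_i = q_i(204 - 2Q) - 102q_i.
First-order condition (treating rivals' output as given): 102 - 4q_i - 2·Σ_{j≠i} q_j = 0.
With identical firms every q_j equals q_i, so Σ_{j≠i} q_j = 2q_i and 102 = 8q_i, giving q_i = 51/4.

12.75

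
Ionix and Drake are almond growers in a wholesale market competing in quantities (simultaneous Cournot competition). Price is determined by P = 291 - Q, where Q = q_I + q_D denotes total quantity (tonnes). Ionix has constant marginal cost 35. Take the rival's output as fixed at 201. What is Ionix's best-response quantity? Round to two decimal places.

27.50

With the rival's output fixed at 201, Ionix's profit is π_I = (291 - 201 - q_I)q_I - (35q_I) = (90 - q_I)q_I - (35q_I).
∂π_I/∂q_I = 55 - 2q_I = 0, so q_I = 55/2.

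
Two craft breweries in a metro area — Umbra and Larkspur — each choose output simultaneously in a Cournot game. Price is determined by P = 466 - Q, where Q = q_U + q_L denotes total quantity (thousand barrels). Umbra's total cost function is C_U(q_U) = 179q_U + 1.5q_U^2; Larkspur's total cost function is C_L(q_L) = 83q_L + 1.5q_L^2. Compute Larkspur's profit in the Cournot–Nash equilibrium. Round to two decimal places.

Umbra's profit: π_U = (466 - Q)q_U - (179q_U + (3/2)q_U²). Setting ∂π_U/∂q_U = 0: 287 - 5q_U - (q_L) = 0.
Larkspur's profit: π_L = (466 - Q)q_L - (83q_L + (3/2)q_L²). Setting ∂π_L/∂q_L = 0: 383 - 5q_L - (q_U) = 0.
Rearranging gives the reaction functions q_U = (287 - q_L)/5 and q_L = (383 - q_U)/5.
Solving the pair: q_U = 263/6, q_L = 407/6.
Price P = 466 - 335/3 = 1063/3.
Larkspur's profit: (1063/3)·(407/6) - 83·(407/6) - (3/2)(407/6)² = 11503.4028.

11503.40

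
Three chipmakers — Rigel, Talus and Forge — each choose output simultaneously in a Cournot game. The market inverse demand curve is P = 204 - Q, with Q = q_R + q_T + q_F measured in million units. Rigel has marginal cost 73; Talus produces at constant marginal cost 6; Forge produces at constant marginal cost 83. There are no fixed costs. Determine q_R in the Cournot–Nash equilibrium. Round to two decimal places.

Rigel's profit: π_R = (204 - Q)q_R - (73q_R). Setting ∂π_R/∂q_R = 0: 131 - 2q_R - (q_T + q_F) = 0.
Talus's first-order condition: 198 - 2q_T - (q_R + q_F) = 0.
Forge's first-order condition: 121 - 2q_F - (q_R + q_T) = 0.
Adding the 3 first-order conditions: 450 − 4Q = 0, so Q = 225/2.
Back-substituting: q_R = (131 − 225/2) = 37/2, q_T = (198 − 225/2) = 171/2, q_F = (121 − 225/2) = 17/2.

18.50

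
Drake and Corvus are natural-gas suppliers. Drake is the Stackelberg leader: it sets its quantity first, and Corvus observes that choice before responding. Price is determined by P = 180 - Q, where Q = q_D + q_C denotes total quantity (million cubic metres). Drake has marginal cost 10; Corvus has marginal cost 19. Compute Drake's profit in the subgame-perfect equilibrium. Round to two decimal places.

4005.13

Solve by backward induction. Given q_D, the follower Corvus maximises π_C = (180 - q_D - q_C)q_C - 19q_C.
∂π_C/∂q_C = 161 - q_D - 2q_C = 0 gives the reaction function q_C = (161 - q_D)/2.
The leader anticipates this reaction. Substituting into P = 180 - Q gives P = 199/2 - (1/2)q_D, so π_D = (199/2 - (1/2)q_D)q_D - 10q_D.
Leader FOC: 179/2 - q_D = 0, so q_D = 179/2.
Then q_C = (161 - 179/2)/2 = 143/4.
Price P = 180 - 501/4 = 219/4.
Drake's profit: (219/4 - 10)·(179/2) = 4005.1250.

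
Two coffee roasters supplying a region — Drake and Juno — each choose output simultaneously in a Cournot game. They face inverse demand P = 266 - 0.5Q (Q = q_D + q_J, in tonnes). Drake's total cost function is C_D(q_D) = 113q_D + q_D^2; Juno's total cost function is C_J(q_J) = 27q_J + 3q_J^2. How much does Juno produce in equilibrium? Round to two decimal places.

30.87

Drake's profit: π_D = (266 - 0.5Q)q_D - (113q_D + q_D²). Setting ∂π_D/∂q_D = 0: 153 - 3q_D - (1/2)(q_J) = 0.
Juno's first-order condition: 239 - 7q_J - (1/2)(q_D) = 0.
Rearranging gives the reaction functions q_D = (153 - (1/2)q_J)/3 and q_J = (239 - (1/2)q_D)/7.
Substituting one into the other gives q_D = 45.8554 and q_J = 30.8675.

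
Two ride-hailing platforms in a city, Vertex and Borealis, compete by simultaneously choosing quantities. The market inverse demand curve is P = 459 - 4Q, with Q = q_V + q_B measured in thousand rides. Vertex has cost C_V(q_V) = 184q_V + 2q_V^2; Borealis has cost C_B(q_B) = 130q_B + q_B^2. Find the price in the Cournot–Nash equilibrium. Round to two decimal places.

Vertex's profit: π_V = (459 - 4Q)q_V - (184q_V + 2q_V²). Setting ∂π_V/∂q_V = 0: 275 - 12q_V - 4(q_B) = 0.
Borealis's first-order condition: 329 - 10q_B - 4(q_V) = 0.
Best responses: q_V = (275 - 4q_B)/12, q_B = (329 - 4q_V)/10.
Substituting one into the other gives q_V = 717/52 and q_B = 356/13.
Total output Q = 41.1731, so price P = 459 - 4·41.1731 = 294.3077.

294.31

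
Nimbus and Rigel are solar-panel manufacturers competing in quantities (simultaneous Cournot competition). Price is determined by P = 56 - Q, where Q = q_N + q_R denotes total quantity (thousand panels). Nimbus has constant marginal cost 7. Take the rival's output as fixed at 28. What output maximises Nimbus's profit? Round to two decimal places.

With the rival's output fixed at 28, Nimbus's profit is π_N = (56 - 28 - q_N)q_N - (7q_N) = (28 - q_N)q_N - (7q_N).
∂π_N/∂q_N = 21 - 2q_N = 0, so q_N = 21/2.

10.50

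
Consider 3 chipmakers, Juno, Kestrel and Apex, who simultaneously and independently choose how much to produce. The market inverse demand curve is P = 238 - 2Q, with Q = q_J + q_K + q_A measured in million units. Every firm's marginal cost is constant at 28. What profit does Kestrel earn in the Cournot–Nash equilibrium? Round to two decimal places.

1378.13

Each firm earns π_i = (238 - 2Q)q_i - 28q_i.
First-order condition (treating rivals' output as given): 210 - 4q_i - 2·Σ_{j≠i} q_j = 0.
With identical firms every q_j equals q_i, so Σ_{j≠i} q_j = 2q_i and 210 = 8q_i, giving q_i = 105/4.
Price P = 238 - 2·(315/4) = 161/2.
Kestrel's profit: (161/2 - 28)·(105/4) = 1378.1250.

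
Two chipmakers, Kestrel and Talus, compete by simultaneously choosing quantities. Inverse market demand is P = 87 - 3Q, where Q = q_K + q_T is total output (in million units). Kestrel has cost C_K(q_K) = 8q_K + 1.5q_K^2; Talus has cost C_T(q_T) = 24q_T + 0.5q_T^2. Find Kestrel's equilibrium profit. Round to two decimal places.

Kestrel's profit: π_K = (87 - 3Q)q_K - (8q_K + (3/2)q_K²). Setting ∂π_K/∂q_K = 0: 79 - 9q_K - 3(q_T) = 0.
Talus's first-order condition: 63 - 7q_T - 3(q_K) = 0.
So q_K = (79 - 3q_T)/9 and q_T = (63 - 3q_K)/7.
Substituting one into the other gives q_K = 182/27 and q_T = 55/9.
Price P = 87 - 3·(347/27) = 436/9.
Kestrel's profit: (436/9)·(182/27) - 8·(182/27) - (3/2)(182/27)² = 204.4691.

204.47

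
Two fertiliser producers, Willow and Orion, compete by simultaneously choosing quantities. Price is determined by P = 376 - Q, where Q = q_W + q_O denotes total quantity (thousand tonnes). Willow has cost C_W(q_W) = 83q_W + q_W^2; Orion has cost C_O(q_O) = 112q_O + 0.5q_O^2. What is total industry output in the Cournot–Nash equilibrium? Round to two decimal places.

Willow's profit: π_W = (376 - Q)q_W - (83q_W + q_W²). Setting ∂π_W/∂q_W = 0: 293 - 4q_W - (q_O) = 0.
Orion's first-order condition: 264 - 3q_O - (q_W) = 0.
So q_W = (293 - q_O)/4 and q_O = (264 - q_W)/3.
Solving the pair: q_W = 615/11, q_O = 763/11.
Total output Q = 615/11 + 763/11 = 1378/11.

125.27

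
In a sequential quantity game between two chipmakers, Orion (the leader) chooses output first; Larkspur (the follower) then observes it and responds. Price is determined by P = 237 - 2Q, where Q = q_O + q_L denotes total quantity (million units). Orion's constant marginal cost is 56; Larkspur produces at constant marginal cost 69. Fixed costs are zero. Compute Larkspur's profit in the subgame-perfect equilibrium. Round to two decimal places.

The follower Larkspur best-responds to any q_O: π_L = (237 - 2Q)q_L - 69q_L.
Setting the follower's marginal profit to zero, 168 - 2q_O - 4q_L = 0, i.e. q_L = (168 - 2q_O)/4.
Orion substitutes q_L(q_O) into its own profit: π_O = q_O(237 - 2q_O - (168 - 2q_O)/2) - 56q_O = (153 - q_O)q_O - 56q_O.
The leader's first-order condition 97 - 2q_O = 0 yields q_O = 97/2.
Then q_L = (168 - 2·(97/2))/4 = 71/4.
Price P = 237 - 2·(265/4) = 209/2.
Larkspur's profit: (209/2 - 69)·(71/4) = 630.1250.

630.13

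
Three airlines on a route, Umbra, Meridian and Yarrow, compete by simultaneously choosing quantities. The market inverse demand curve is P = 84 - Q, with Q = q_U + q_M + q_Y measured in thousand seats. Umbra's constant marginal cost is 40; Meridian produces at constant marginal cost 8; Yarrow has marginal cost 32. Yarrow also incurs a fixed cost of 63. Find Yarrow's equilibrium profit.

Umbra's profit: π_U = (84 - Q)q_U - (40q_U). Setting ∂π_U/∂q_U = 0: 44 - 2q_U - (q_M + q_Y) = 0.
Meridian's first-order condition: 76 - 2q_M - (q_U + q_Y) = 0.
Yarrow's profit: π_Y = (84 - Q)q_Y - (32q_Y). Setting ∂π_Y/∂q_Y = 0: 52 - 2q_Y - (q_U + q_M) = 0.
Adding the 3 first-order conditions: 172 − 4Q = 0, so Q = 43.
Back-substituting: q_U = (44 − 43) = 1, q_M = (76 − 43) = 33, q_Y = (52 − 43) = 9.
Price P = 84 - 43 = 41.
Yarrow's profit: (41 - 32)·9 - 63 = 18.

18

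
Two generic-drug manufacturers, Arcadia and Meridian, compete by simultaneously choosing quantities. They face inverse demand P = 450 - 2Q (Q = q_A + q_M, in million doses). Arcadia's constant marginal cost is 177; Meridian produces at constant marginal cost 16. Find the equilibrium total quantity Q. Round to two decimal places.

117.83

Arcadia's profit: π_A = (450 - 2Q)q_A - (177q_A). Setting ∂π_A/∂q_A = 0: 273 - 4q_A - 2(q_M) = 0.
Meridian's profit: π_M = (450 - 2Q)q_M - (16q_M). Setting ∂π_M/∂q_M = 0: 434 - 4q_M - 2(q_A) = 0.
So q_A = (273 - 2q_M)/4 and q_M = (434 - 2q_A)/4.
Solving the pair: q_A = 56/3, q_M = 595/6.
Total output Q = 56/3 + 595/6 = 707/6.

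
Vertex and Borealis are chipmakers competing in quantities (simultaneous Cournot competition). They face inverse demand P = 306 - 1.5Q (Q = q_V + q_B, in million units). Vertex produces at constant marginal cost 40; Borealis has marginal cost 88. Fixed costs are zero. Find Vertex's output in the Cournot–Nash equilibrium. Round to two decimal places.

Vertex's profit: π_V = (306 - 1.5Q)q_V - (40q_V). Setting ∂π_V/∂q_V = 0: 266 - 3q_V - (3/2)(q_B) = 0.
Borealis's profit: π_B = (306 - 1.5Q)q_B - (88q_B). Setting ∂π_B/∂q_B = 0: 218 - 3q_B - (3/2)(q_V) = 0.
So q_V = (266 - (3/2)q_B)/3 and q_B = (218 - (3/2)q_V)/3.
Solving the pair: q_V = 628/9, q_B = 340/9.

69.78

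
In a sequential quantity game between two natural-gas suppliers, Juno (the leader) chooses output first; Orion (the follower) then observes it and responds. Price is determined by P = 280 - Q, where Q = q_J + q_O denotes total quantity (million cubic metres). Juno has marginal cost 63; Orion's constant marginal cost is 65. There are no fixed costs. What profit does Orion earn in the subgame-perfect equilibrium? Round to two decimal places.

2782.56

The follower Orion best-responds to any q_J: π_O = (280 - Q)q_O - 65q_O.
Follower FOC: 215 - q_J - 2q_O = 0, so q_O(q_J) = (215 - q_J)/2.
Juno substitutes q_O(q_J) into its own profit: π_J = q_J(280 - q_J - (215 - q_J)/2) - 63q_J = (345/2 - (1/2)q_J)q_J - 63q_J.
Leader FOC: 219/2 - q_J = 0, so q_J = 219/2.
Then q_O = (215 - 219/2)/2 = 211/4.
Price P = 280 - 649/4 = 471/4.
Orion's profit: (471/4 - 65)·(211/4) = 2782.5625.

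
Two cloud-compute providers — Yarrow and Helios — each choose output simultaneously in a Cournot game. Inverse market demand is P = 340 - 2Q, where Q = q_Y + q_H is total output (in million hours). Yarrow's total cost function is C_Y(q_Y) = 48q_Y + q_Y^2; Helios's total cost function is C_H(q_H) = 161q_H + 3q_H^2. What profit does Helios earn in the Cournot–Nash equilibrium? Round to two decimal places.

Yarrow's profit: π_Y = (340 - 2Q)q_Y - (48q_Y + q_Y²). Setting ∂π_Y/∂q_Y = 0: 292 - 6q_Y - 2(q_H) = 0.
Helios's first-order condition: 179 - 10q_H - 2(q_Y) = 0.
Best responses: q_Y = (292 - 2q_H)/6, q_H = (179 - 2q_Y)/10.
Substituting one into the other gives q_Y = 183/4 and q_H = 35/4.
Price P = 340 - 2·(109/2) = 231.
Helios's profit: 231·(35/4) - 161·(35/4) - 3(35/4)² = 382.8125.

382.81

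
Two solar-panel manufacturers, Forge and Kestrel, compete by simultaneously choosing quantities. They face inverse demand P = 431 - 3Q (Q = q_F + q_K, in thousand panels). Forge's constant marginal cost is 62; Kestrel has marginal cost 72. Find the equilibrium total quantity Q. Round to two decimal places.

80.89

Forge's profit: π_F = (431 - 3Q)q_F - (62q_F). Setting ∂π_F/∂q_F = 0: 369 - 6q_F - 3(q_K) = 0.
Kestrel's first-order condition: 359 - 6q_K - 3(q_F) = 0.
Rearranging gives the reaction functions q_F = (369 - 3q_K)/6 and q_K = (359 - 3q_F)/6.
Solving the pair: q_F = 379/9, q_K = 349/9.
Total output Q = 379/9 + 349/9 = 728/9.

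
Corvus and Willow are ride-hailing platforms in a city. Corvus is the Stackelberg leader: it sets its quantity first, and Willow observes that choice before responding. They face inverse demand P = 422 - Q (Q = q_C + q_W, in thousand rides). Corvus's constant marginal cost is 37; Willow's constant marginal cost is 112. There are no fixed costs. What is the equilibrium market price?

152

Solve by backward induction. Given q_C, the follower Willow maximises π_W = (422 - q_C - q_W)q_W - 112q_W.
Follower FOC: 310 - q_C - 2q_W = 0, so q_W(q_C) = (310 - q_C)/2.
Corvus substitutes q_W(q_C) into its own profit: π_C = q_C(422 - q_C - (310 - q_C)/2) - 37q_C = (267 - (1/2)q_C)q_C - 37q_C.
The leader's first-order condition 230 - q_C = 0 yields q_C = 230.
Then q_W = (310 - 230)/2 = 40.
Total output Q = 270, so price P = 422 - 270 = 152.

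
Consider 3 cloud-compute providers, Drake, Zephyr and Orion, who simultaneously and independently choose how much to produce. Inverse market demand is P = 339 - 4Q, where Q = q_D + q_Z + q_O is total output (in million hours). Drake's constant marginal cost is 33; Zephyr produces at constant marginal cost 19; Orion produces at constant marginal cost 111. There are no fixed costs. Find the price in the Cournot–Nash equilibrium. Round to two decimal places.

Drake's profit: π_D = (339 - 4Q)q_D - (33q_D). Setting ∂π_D/∂q_D = 0: 306 - 8q_D - 4(q_Z + q_O) = 0.
Zephyr's first-order condition: 320 - 8q_Z - 4(q_D + q_O) = 0.
Orion's profit: π_O = (339 - 4Q)q_O - (111q_O). Setting ∂π_O/∂q_O = 0: 228 - 8q_O - 4(q_D + q_Z) = 0.
Adding the 3 conditions: 854 − 8Q − 8Q = 0, i.e. Q = 427/8.
Back-substituting: q_D = (306 − 427/2)/4 = 185/8, q_Z = (320 − 427/2)/4 = 213/8, q_O = (228 − 427/2)/4 = 29/8.
Total output Q = 427/8, so price P = 339 - 4·(427/8) = 251/2.

125.50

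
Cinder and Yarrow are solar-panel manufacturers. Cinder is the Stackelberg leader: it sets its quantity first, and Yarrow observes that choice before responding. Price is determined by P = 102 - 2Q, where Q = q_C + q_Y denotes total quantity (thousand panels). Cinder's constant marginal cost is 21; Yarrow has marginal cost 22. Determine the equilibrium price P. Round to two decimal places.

41.50

Solve by backward induction. Given q_C, the follower Yarrow maximises π_Y = (102 - 2q_C - 2q_Y)q_Y - 22q_Y.
Follower FOC: 80 - 2q_C - 4q_Y = 0, so q_Y(q_C) = (80 - 2q_C)/4.
The leader anticipates this reaction. Substituting into P = 102 - 2Q gives P = 62 - q_C, so π_C = (62 - q_C)q_C - 21q_C.
The leader's first-order condition 41 - 2q_C = 0 yields q_C = 41/2.
Then q_Y = (80 - 2·(41/2))/4 = 39/4.
Total output Q = 121/4, so price P = 102 - 2·(121/4) = 83/2.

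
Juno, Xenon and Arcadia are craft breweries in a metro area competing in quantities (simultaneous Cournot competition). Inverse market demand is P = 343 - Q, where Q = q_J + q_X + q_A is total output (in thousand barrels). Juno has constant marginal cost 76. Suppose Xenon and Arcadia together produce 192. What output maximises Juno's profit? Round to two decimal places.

With rivals' combined output fixed at 192, Juno's profit is π_J = (343 - 192 - q_J)q_J - (76q_J) = (151 - q_J)q_J - (76q_J).
∂π_J/∂q_J = 75 - 2q_J = 0, so q_J = 75/2.

37.50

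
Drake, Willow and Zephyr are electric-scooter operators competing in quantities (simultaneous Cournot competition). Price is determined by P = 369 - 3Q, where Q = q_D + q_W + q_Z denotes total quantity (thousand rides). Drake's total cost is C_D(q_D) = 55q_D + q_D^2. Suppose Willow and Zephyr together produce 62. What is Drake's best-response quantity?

16

With rivals' combined output fixed at 62, Drake's profit is π_D = (369 - 3·62 - 3q_D)q_D - (55q_D + q_D²) = (183 - 3q_D)q_D - (55q_D + q_D²).
∂π_D/∂q_D = 128 - 8q_D = 0, so q_D = 16.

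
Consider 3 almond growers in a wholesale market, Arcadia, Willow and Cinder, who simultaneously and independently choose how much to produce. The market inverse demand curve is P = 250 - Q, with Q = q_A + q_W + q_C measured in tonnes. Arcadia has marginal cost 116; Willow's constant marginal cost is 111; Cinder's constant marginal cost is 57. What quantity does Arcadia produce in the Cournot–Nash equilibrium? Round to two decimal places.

Arcadia's profit: π_A = (250 - Q)q_A - (116q_A). Setting ∂π_A/∂q_A = 0: 134 - 2q_A - (q_W + q_C) = 0.
Willow's profit: π_W = (250 - Q)q_W - (111q_W). Setting ∂π_W/∂q_W = 0: 139 - 2q_W - (q_A + q_C) = 0.
Cinder's first-order condition: 193 - 2q_C - (q_A + q_W) = 0.
Adding the 3 conditions: 466 − 2Q − 2Q = 0, i.e. Q = 233/2.
Back-substituting: q_A = (134 − 233/2) = 35/2, q_W = (139 − 233/2) = 45/2, q_C = (193 − 233/2) = 153/2.

17.50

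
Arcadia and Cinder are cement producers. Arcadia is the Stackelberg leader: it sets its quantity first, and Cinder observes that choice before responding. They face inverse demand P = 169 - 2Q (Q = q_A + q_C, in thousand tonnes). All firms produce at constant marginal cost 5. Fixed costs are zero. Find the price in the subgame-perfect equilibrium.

The follower Cinder best-responds to any q_A: π_C = (169 - 2Q)q_C - 5q_C.
Follower FOC: 164 - 2q_A - 4q_C = 0, so q_C(q_A) = (164 - 2q_A)/4.
The leader anticipates this reaction. Substituting into P = 169 - 2Q gives P = 87 - q_A, so π_A = (87 - q_A)q_A - 5q_A.
Leader FOC: 82 - 2q_A = 0, so q_A = 41.
Then q_C = (164 - 2·41)/4 = 41/2.
Total output Q = 123/2, so price P = 169 - 2·(123/2) = 46.

46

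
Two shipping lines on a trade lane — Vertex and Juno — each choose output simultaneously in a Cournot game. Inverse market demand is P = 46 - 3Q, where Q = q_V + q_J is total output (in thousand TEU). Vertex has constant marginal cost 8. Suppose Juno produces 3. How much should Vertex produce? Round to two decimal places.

With the rival's output fixed at 3, Vertex's profit is π_V = (46 - 3·3 - 3q_V)q_V - (8q_V) = (37 - 3q_V)q_V - (8q_V).
∂π_V/∂q_V = 29 - 6q_V = 0, so q_V = 29/6.

4.83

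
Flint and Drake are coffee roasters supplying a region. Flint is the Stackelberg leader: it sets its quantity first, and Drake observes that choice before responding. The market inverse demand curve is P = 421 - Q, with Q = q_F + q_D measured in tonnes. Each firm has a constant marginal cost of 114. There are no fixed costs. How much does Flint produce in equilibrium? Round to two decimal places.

Solve by backward induction. Given q_F, the follower Drake maximises π_D = (421 - q_F - q_D)q_D - 114q_D.
Setting the follower's marginal profit to zero, 307 - q_F - 2q_D = 0, i.e. q_D = (307 - q_F)/2.
Flint substitutes q_D(q_F) into its own profit: π_F = q_F(421 - q_F - (307 - q_F)/2) - 114q_F = (535/2 - (1/2)q_F)q_F - 114q_F.
Leader FOC: 307/2 - q_F = 0, so q_F = 307/2.
Then q_D = (307 - 307/2)/2 = 307/4.

153.50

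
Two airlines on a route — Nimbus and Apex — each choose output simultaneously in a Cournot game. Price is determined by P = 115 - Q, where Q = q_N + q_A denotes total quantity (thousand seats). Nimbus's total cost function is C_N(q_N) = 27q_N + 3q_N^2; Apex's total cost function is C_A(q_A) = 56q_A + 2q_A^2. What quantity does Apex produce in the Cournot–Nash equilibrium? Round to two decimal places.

Nimbus's profit: π_N = (115 - Q)q_N - (27q_N + 3q_N²). Setting ∂π_N/∂q_N = 0: 88 - 8q_N - (q_A) = 0.
Apex's profit: π_A = (115 - Q)q_A - (56q_A + 2q_A²). Setting ∂π_A/∂q_A = 0: 59 - 6q_A - (q_N) = 0.
So q_N = (88 - q_A)/8 and q_A = (59 - q_N)/6.
Substituting one into the other gives q_N = 469/47 and q_A = 384/47.

8.17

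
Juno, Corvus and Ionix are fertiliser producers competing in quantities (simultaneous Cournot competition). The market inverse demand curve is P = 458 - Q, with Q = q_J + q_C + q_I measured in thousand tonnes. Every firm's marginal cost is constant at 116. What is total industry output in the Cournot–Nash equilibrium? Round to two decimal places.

Each firm earns π_i = (458 - Q)q_i - 116q_i.
Setting ∂π_i/∂q_i = 0 with rivals' quantities fixed: 342 - 2q_i - Σ_{j≠i} q_j = 0.
With identical firms every q_j equals q_i, so Σ_{j≠i} q_j = 2q_i and 342 = 4q_i, giving q_i = 171/2.
Total output Q = 171/2 + 171/2 + 171/2 = 513/2.

256.50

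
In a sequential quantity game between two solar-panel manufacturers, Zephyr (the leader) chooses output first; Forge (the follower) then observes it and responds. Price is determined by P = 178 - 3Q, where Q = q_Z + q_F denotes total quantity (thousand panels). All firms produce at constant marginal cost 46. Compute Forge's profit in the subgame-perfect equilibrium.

363

Solve by backward induction. Given q_Z, the follower Forge maximises π_F = (178 - 3q_Z - 3q_F)q_F - 46q_F.
Setting the follower's marginal profit to zero, 132 - 3q_Z - 6q_F = 0, i.e. q_F = (132 - 3q_Z)/6.
Zephyr substitutes q_F(q_Z) into its own profit: π_Z = q_Z(178 - 3q_Z - (132 - 3q_Z)/2) - 46q_Z = (112 - (3/2)q_Z)q_Z - 46q_Z.
Maximising: ∂π_Z/∂q_Z = 66 - 3q_Z = 0, giving q_Z = 22.
Then q_F = (132 - 3·22)/6 = 11.
Price P = 178 - 3·33 = 79.
Forge's profit: (79 - 46)·11 = 363.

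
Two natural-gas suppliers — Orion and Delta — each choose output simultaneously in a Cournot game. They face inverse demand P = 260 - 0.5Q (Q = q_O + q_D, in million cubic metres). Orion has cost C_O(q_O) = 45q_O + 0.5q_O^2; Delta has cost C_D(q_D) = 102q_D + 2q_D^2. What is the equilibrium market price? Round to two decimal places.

198.23

Orion's profit: π_O = (260 - 0.5Q)q_O - (45q_O + (1/2)q_O²). Setting ∂π_O/∂q_O = 0: 215 - 2q_O - (1/2)(q_D) = 0.
Delta's first-order condition: 158 - 5q_D - (1/2)(q_O) = 0.
Rearranging gives the reaction functions q_O = (215 - (1/2)q_D)/2 and q_D = (158 - (1/2)q_O)/5.
Solving the pair: q_O = 1328/13, q_D = 278/13.
Total output Q = 1606/13, so price P = 260 - (1/2)·(1606/13) = 198.2308.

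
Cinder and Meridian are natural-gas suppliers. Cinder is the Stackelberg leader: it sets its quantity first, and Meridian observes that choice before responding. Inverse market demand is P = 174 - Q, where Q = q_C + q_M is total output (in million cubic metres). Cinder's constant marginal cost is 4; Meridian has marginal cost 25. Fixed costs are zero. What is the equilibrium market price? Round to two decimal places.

Solve by backward induction. Given q_C, the follower Meridian maximises π_M = (174 - q_C - q_M)q_M - 25q_M.
Follower FOC: 149 - q_C - 2q_M = 0, so q_M(q_C) = (149 - q_C)/2.
Cinder substitutes q_M(q_C) into its own profit: π_C = q_C(174 - q_C - (149 - q_C)/2) - 4q_C = (199/2 - (1/2)q_C)q_C - 4q_C.
The leader's first-order condition 191/2 - q_C = 0 yields q_C = 191/2.
Then q_M = (149 - 191/2)/2 = 107/4.
Total output Q = 489/4, so price P = 174 - 489/4 = 207/4.

51.75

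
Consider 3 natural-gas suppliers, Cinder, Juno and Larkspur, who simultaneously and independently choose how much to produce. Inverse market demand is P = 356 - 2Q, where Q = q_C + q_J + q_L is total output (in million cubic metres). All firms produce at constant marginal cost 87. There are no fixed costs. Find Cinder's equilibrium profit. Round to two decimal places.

2261.28

A representative firm's profit is π_i = q_i(356 - 2Q) - 87q_i.
Setting ∂π_i/∂q_i = 0 with rivals' quantities fixed: 269 - 4q_i - 2·Σ_{j≠i} q_j = 0.
With identical firms every q_j equals q_i, so Σ_{j≠i} q_j = 2q_i and 269 = 8q_i, giving q_i = 269/8.
Price P = 356 - 2·(807/8) = 617/4.
Cinder's profit: (617/4 - 87)·(269/8) = 2261.2813.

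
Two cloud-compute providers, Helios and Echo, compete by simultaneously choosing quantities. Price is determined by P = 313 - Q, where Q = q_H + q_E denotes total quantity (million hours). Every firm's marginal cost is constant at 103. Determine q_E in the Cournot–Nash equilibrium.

Each firm earns π_i = (313 - Q)q_i - 103q_i.
First-order condition (treating rivals' output as given): 210 - 2q_i - q_j = 0.
With identical firms every q_j equals q_i, so q_j = q_i and 210 = 3q_i, giving q_i = 70.

70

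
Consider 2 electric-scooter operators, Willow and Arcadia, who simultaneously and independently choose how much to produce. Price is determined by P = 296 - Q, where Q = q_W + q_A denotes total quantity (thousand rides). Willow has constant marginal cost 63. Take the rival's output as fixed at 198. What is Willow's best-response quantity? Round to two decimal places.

17.50

With the rival's output fixed at 198, Willow's profit is π_W = (296 - 198 - q_W)q_W - (63q_W) = (98 - q_W)q_W - (63q_W).
∂π_W/∂q_W = 35 - 2q_W = 0, so q_W = 35/2.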